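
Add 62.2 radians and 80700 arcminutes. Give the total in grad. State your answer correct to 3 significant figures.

62.2 rad = 3959.77 grad and 80700 arcmin = 1494.44 grad.
3959.77 + 1494.44 ≈ 5450 grad.

5450 grad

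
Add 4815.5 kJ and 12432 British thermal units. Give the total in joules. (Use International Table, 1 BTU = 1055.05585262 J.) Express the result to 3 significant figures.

4815.5 kJ = 4.81550 × 10^6 J and 12432 BTU = 1.31165 × 10^7 J.
4.81550 × 10^6 + 1.31165 × 10^7 ≈ 1.79 × 10^7 J.

1.79 × 10^7 joules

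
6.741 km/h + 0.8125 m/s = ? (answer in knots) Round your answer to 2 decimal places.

5.22 kn

6.741 km/h = 3.63985 kn and 0.8125 m/s = 1.57937 kn.
3.63985 + 1.57937 ≈ 5.22 kn.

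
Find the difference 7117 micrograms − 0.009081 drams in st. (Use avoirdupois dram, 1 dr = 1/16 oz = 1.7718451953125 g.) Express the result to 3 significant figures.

7117 μg = 1.12074 × 10^-6 st and 0.009081 dr = 2.53376 × 10^-6 st.
1.12074 × 10^-6 − 2.53376 × 10^-6 ≈ -1.41 × 10^-6 st.

-1.41 × 10^-6 stone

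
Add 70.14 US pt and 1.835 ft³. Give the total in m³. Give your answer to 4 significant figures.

70.14 US pt = 0.0331886 m³ and 1.835 ft³ = 0.0519614 m³.
0.0331886 + 0.0519614 ≈ 0.08515 m³.

0.08515 m³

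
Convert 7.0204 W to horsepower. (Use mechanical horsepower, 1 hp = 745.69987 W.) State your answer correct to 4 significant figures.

1 W = 0.001341022 hp.
7.0204 × 0.001341022 ≈ 0.009415 hp.

0.009415 hp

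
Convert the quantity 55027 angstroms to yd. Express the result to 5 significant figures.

1 angstrom = 1.09361e-10 yd.
Thus 55027 × 1.09361e-10 ≈ 6.0178e-6 yd.

6.0178e-6 yd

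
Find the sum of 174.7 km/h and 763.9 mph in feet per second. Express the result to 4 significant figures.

174.7 km/h = 159.212 ft/s and 763.9 mph = 1120.39 ft/s.
159.212 + 1120.39 ≈ 1280 ft/s.

1280 feet per second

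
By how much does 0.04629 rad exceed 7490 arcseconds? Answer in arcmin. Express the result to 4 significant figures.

34.30 arcmin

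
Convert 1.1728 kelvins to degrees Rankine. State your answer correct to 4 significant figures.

2.111 degrees Rankine

°R = K × 9/5.
Applying the formula gives 2.111 °R.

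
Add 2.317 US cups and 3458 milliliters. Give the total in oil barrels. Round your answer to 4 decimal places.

0.0252 bbl

2.317 US cup = 0.00344792 bbl and 3458 mL = 0.0217502 bbl.
0.00344792 + 0.0217502 ≈ 0.0252 bbl.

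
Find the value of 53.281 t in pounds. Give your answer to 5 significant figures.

1 metric ton = 2204.62 lb.
Thus 53.281 × 2204.62 ≈ 117460 lb.

117460 lb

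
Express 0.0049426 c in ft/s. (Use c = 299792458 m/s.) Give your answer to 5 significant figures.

1 speed of light = 9.83571e+8 feet per second.
0.0049426 × 9.83571e+8 ≈ 4.8614e+6 ft/s.

4.8614e+6 ft/s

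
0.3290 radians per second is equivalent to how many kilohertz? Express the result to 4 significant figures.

5.236e-5 kilohertz

1 radian per second = 0.000159155 kilohertz.
So 0.3290 × 0.000159155 ≈ 5.236e-5 kHz.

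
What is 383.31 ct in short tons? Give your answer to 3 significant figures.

1 ct = 2.20462e-7 short ton.
383.31 × 2.20462e-7 ≈ 8.45e-5 short ton.

8.45e-5 short ton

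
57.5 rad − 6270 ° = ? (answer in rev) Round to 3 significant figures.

57.5 rad = 9.15141 rev and 6270 ° = 17.4167 rev.
9.15141 − 17.4167 ≈ -8.27 rev.

-8.27 revolutions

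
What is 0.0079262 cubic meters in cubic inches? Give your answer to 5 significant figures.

1 m³ = 61023.7 cubic inches.
Thus 0.0079262 × 61023.7 ≈ 483.69 in³.

483.69 cubic inches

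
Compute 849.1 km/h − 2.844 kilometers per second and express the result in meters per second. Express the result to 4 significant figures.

849.1 km/h = 235.861 m/s and 2.844 km/s = 2844.00 m/s.
235.861 − 2844.00 ≈ -2608 m/s.

-2608 m/s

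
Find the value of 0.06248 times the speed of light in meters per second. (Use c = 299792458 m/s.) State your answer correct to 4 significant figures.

1.873 × 10^7 m/s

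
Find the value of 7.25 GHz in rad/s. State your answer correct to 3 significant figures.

4.56e+10 rad/s

1 GHz = 6.28319e+9 radians per second.
Then 7.25 × 6.28319e+9 ≈ 4.56e+10 rad/s.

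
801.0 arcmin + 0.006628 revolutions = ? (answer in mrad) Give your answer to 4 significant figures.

274.6 milliradians

801.0 arcmin = 233.001 mrad and 0.006628 rev = 41.6450 mrad.
233.001 + 41.6450 ≈ 274.6 mrad.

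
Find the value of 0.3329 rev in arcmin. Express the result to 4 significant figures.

7191 arcminutes

1 rev = 21600.0 arcmin.
0.3329 × 21600.0 ≈ 7191 arcmin.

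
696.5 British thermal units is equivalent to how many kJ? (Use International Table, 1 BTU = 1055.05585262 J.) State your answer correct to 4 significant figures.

1 BTU = 1.05506 kilojoules.
So 696.5 × 1.05506 ≈ 734.8 kJ.

734.8 kJ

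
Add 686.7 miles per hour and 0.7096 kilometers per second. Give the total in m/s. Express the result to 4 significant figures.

686.7 mph = 306.982 m/s and 0.7096 km/s = 709.600 m/s.
306.982 + 709.600 ≈ 1017 m/s.

1017 m/s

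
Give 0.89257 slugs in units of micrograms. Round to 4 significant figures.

1.303 × 10^10 μg

1 slug = 1.45939 × 10^10 μg.
Thus 0.89257 × 1.45939 × 10^10 ≈ 1.303 × 10^10 μg.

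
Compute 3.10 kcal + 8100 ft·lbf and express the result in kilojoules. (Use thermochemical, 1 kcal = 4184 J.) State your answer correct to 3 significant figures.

24.0 kJ

3.10 kcal = 12.9704 kJ and 8100 ft·lbf = 10.9821 kJ.
12.9704 + 10.9821 ≈ 24.0 kJ.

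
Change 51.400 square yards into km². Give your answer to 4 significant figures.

4.298e-5 km²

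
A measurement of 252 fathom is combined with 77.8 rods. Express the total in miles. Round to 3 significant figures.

0.529 miles

252 fathom = 0.286364 mi and 77.8 rod = 0.243125 mi.
0.286364 + 0.243125 ≈ 0.529 mi.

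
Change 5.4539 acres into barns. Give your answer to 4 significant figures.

2.207e+32 barn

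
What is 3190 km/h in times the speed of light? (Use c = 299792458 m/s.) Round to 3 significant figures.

2.96 × 10^-6 c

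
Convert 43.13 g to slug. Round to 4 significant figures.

0.002955 slug

1 gram = 6.85218e-5 slug.
Then 43.13 × 6.85218e-5 ≈ 0.002955 slug.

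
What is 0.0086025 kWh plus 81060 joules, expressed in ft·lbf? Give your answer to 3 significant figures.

82600 foot-pounds

0.0086025 kWh = 22841.6 ft·lbf and 81060 J = 59786.8 ft·lbf.
22841.6 + 59786.8 ≈ 82600 ft·lbf.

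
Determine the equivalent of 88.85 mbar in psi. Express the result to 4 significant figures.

1.289 pounds per square inch

1 mbar = 0.0145038 psi.
88.85 × 0.0145038 ≈ 1.289 psi.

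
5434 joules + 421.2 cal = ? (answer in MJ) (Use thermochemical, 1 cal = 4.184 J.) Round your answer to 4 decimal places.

0.0072 MJ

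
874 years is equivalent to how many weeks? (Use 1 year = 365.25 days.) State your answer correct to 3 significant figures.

45600 weeks

1 year = 52.1786 weeks.
So 874 × 52.1786 ≈ 45600 wk.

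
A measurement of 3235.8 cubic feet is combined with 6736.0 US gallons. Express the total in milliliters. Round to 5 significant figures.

1.1713e+8 mL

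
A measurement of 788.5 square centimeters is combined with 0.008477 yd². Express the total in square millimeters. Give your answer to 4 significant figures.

85940 square millimeters

788.5 cm² = 78850.0 mm² and 0.008477 yd² = 7087.85 mm².
78850.0 + 7087.85 ≈ 85940 mm².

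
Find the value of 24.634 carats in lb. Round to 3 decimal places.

1 ct = 0.000440925 lb.
24.634 × 0.000440925 ≈ 0.011 lb.

0.011 lb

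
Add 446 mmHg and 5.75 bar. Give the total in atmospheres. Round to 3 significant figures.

6.26 atmospheres

446 mmHg = 0.586842 atm and 5.75 bar = 5.67481 atm.
0.586842 + 5.67481 ≈ 6.26 atm.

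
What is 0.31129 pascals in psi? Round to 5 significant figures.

4.5149e-5 pounds per square inch

1 pascal = 0.000145038 psi.
0.31129 × 0.000145038 ≈ 4.5149e-5 psi.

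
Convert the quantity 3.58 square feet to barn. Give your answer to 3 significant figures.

3.33e+27 barns

1 square foot = 9.29030e+26 barns.
Then 3.58 × 9.29030e+26 ≈ 3.33e+27 barn.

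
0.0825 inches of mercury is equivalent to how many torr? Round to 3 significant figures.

2.10 torr

1 inch of mercury = 25.4000 torr.
Then 0.0825 × 25.4000 ≈ 2.10 torr.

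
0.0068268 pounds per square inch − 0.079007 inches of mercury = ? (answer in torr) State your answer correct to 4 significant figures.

0.0068268 psi = 0.353048 torr and 0.079007 inHg = 2.00678 torr.
0.353048 − 2.00678 ≈ -1.654 torr.

-1.654 torr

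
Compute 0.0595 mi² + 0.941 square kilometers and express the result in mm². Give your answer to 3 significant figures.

0.0595 mi² = 1.54104e+11 mm² and 0.941 km² = 9.41000e+11 mm².
1.54104e+11 + 9.41000e+11 ≈ 1.10e+12 mm².

1.10e+12 square millimeters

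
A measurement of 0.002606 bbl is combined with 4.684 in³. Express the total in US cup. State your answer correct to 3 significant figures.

2.08 US cup

0.002606 bbl = 1.75123 US cup and 4.684 in³ = 0.324433 US cup.
1.75123 + 0.324433 ≈ 2.08 US cup.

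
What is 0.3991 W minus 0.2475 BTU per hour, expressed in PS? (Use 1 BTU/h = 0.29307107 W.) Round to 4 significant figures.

0.0004440 PS

0.3991 W = 0.000542625 PS and 0.2475 BTU/h = 9.86203 × 10^-5 PS.
0.000542625 − 9.86203 × 10^-5 ≈ 0.0004440 PS.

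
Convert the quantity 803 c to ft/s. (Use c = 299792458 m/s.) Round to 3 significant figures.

7.90e+11 ft/s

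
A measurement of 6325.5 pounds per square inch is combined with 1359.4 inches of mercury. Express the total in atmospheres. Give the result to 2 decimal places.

475.86 atm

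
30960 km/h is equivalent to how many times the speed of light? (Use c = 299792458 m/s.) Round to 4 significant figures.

1 km/h = 9.26567 × 10^-10 c.
So 30960 × 9.26567 × 10^-10 ≈ 2.869 × 10^-5 c.

2.869 × 10^-5 c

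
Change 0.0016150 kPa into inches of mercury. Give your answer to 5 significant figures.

0.00047691 inHg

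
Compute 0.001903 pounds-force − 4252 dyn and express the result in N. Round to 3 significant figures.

-0.0341 newtons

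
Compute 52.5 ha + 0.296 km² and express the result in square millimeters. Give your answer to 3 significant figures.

8.21e+11 mm²

52.5 ha = 5.25000e+11 mm² and 0.296 km² = 2.96000e+11 mm².
5.25000e+11 + 2.96000e+11 ≈ 8.21e+11 mm².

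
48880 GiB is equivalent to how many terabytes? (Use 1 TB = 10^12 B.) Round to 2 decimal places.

1 gibibyte = 0.00107374 terabytes.
Then 48880 × 0.00107374 ≈ 52.48 TB.

52.48 terabytes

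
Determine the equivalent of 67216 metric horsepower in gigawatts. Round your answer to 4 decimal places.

0.0494 gigawatts

1 metric horsepower = 7.35499e-7 GW.
Thus 67216 × 7.35499e-7 ≈ 0.0494 GW.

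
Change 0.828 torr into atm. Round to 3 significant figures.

1 torr = 0.00131579 atm.
Thus 0.828 × 0.00131579 ≈ 0.00109 atm.

0.00109 atm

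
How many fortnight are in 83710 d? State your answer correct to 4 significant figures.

5979 fortnight

1 d = 0.0714286 fortnights.
So 83710 × 0.0714286 ≈ 5979 fortnight.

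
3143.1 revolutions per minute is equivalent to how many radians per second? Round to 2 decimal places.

329.14 rad/s

1 revolution per minute = 0.1047198 rad/s.
Then 3143.1 × 0.1047198 ≈ 329.14 rad/s.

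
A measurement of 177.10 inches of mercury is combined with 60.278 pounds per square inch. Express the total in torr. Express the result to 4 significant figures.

7616 torr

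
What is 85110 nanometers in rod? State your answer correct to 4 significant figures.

1 nm = 1.98839e-10 rod.
Then 85110 × 1.98839e-10 ≈ 1.692e-5 rod.

1.692e-5 rods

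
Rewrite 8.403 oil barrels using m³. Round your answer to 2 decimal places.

1.34 cubic meters

1 oil barrel = 0.158987 m³.
Thus 8.403 × 0.158987 ≈ 1.34 m³.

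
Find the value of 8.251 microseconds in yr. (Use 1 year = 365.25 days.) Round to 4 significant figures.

2.615 × 10^-13 years

1 μs = 3.16881 × 10^-14 yr.
So 8.251 × 3.16881 × 10^-14 ≈ 2.615 × 10^-13 yr.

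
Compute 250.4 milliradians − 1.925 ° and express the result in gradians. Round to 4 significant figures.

13.80 grad

250.4 mrad = 15.9410 grad and 1.925 ° = 2.13889 grad.
15.9410 − 2.13889 ≈ 13.80 grad.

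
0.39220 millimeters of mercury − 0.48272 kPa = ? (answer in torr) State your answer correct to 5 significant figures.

0.39220 mmHg = 0.392200 torr and 0.48272 kPa = 3.62070 torr.
0.392200 − 3.62070 ≈ -3.2285 torr.

-3.2285 torr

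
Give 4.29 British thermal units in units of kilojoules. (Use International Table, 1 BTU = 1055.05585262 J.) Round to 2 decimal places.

1 BTU = 1.05506 kJ.
Then 4.29 × 1.05506 ≈ 4.53 kJ.

4.53 kJ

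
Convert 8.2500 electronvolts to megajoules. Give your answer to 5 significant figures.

1.3218 × 10^-24 MJ

1 eV = 1.60218 × 10^-25 megajoules.
8.2500 × 1.60218 × 10^-25 ≈ 1.3218 × 10^-24 MJ.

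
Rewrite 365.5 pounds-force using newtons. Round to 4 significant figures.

1626 newtons

1 lbf = 4.44822 N.
Thus 365.5 × 4.44822 ≈ 1626 N.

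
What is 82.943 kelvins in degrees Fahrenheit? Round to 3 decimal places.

-310.373 °F

K = (°F + 459.67) × 5/9.
Applying the formula gives -310.373 °F.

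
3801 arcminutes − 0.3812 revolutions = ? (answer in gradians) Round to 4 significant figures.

-82.09 grad

3801 arcmin = 70.3889 grad and 0.3812 rev = 152.480 grad.
70.3889 − 152.480 ≈ -82.09 grad.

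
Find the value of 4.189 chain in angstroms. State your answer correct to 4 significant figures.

1 chain = 2.01168 × 10^11 angstroms.
4.189 × 2.01168 × 10^11 ≈ 8.427 × 10^11 Å.

8.427 × 10^11 angstroms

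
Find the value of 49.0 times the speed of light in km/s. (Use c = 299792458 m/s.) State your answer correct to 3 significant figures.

1.47e+7 kilometers per second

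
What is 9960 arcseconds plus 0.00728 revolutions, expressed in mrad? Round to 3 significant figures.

94.0 mrad

9960 arcsec = 48.2874 mrad and 0.00728 rev = 45.7416 mrad.
48.2874 + 45.7416 ≈ 94.0 mrad.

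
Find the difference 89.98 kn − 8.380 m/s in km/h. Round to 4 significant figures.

89.98 kn = 166.643 km/h and 8.380 m/s = 30.1680 km/h.
166.643 − 30.1680 ≈ 136.5 km/h.

136.5 kilometers per hour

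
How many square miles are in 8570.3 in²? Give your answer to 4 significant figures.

2.135e-6 mi²

1 square inch = 2.49098e-10 mi².
8570.3 × 2.49098e-10 ≈ 2.135e-6 mi².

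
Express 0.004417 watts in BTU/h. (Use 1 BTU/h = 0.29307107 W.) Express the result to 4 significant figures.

0.01507 BTU per hour

1 watt = 3.41214 BTU per hour.
So 0.004417 × 3.41214 ≈ 0.01507 BTU/h.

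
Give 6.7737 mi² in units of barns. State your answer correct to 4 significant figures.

1 square mile = 2.58999e+34 barn.
So 6.7737 × 2.58999e+34 ≈ 1.754e+35 barn.

1.754e+35 barn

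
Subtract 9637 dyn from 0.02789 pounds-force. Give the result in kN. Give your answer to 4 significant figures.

0.02789 lbf = 0.000124061 kN and 9637 dyn = 9.63700e-5 kN.
0.000124061 − 9.63700e-5 ≈ 2.769e-5 kN.

2.769e-5 kilonewtons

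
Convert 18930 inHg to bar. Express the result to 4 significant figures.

1 inch of mercury = 0.0338639 bar.
Then 18930 × 0.0338639 ≈ 641.0 bar.

641.0 bar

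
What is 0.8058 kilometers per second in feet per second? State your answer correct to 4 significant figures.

1 kilometer per second = 3280.84 ft/s.
0.8058 × 3280.84 ≈ 2644 ft/s.

2644 ft/s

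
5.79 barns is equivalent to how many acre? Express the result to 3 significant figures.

1.43e-31 acres

1 barn = 2.47105e-32 acres.
5.79 × 2.47105e-32 ≈ 1.43e-31 acre.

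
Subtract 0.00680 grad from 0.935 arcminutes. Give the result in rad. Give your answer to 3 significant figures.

0.935 arcmin = 0.000271980 rad and 0.00680 grad = 0.000106814 rad.
0.000271980 − 0.000106814 ≈ 0.000165 rad.

0.000165 rad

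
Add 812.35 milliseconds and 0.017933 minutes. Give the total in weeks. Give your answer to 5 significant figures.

3.1222e-6 wk

812.35 ms = 1.34317e-6 wk and 0.017933 min = 1.77907e-6 wk.
1.34317e-6 + 1.77907e-6 ≈ 3.1222e-6 wk.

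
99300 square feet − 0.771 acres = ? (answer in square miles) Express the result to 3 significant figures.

0.00236 mi²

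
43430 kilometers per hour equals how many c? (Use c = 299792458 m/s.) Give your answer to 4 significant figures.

4.024e-5 times the speed of light

1 km/h = 9.26567e-10 c.
So 43430 × 9.26567e-10 ≈ 4.024e-5 c.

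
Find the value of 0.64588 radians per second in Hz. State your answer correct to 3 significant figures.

0.103 Hz

1 rad/s = 0.159155 Hz.
Thus 0.64588 × 0.159155 ≈ 0.103 Hz.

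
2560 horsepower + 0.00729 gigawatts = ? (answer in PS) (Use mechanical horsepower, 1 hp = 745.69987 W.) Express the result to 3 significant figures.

2560 hp = 2595.51 PS and 0.00729 GW = 9911.64 PS.
2595.51 + 9911.64 ≈ 12500 PS.

12500 PS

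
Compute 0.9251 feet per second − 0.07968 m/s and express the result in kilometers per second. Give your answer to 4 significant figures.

0.0002023 km/s

0.9251 ft/s = 0.000281970 km/s and 0.07968 m/s = 7.96800 × 10^-5 km/s.
0.000281970 − 7.96800 × 10^-5 ≈ 0.0002023 km/s.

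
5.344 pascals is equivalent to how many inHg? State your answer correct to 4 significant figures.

0.001578 inHg

1 pascal = 0.000295300 inches of mercury.
Then 5.344 × 0.000295300 ≈ 0.001578 inHg.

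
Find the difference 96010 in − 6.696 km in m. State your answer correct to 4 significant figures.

-4257 meters

96010 in = 2438.65 m and 6.696 km = 6696.00 m.
2438.65 − 6696.00 ≈ -4257 m.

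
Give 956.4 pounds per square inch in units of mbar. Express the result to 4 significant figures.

1 pound per square inch = 68.9476 mbar.
Thus 956.4 × 68.9476 ≈ 65940 mbar.

65940 millibar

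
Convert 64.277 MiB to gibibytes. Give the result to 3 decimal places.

1 mebibyte = 0.0009765625 GiB.
So 64.277 × 0.0009765625 ≈ 0.063 GiB.

0.063 gibibytes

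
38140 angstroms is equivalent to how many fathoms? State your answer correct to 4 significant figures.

2.086 × 10^-6 fathoms

1 Å = 5.46807 × 10^-11 fathoms.
Then 38140 × 5.46807 × 10^-11 ≈ 2.086 × 10^-6 fathom.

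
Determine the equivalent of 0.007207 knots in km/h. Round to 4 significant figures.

0.01335 kilometers per hour

1 knot = 1.85200 kilometers per hour.
Then 0.007207 × 1.85200 ≈ 0.01335 km/h.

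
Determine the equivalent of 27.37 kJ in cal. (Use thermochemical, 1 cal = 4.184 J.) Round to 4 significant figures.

6542 calories

1 kJ = 239.006 calories.
Then 27.37 × 239.006 ≈ 6542 cal.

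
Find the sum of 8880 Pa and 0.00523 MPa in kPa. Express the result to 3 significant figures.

14.1 kilopascals

8880 Pa = 8.88000 kPa and 0.00523 MPa = 5.23000 kPa.
8.88000 + 5.23000 ≈ 14.1 kPa.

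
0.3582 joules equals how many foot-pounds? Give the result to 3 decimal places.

0.264 ft·lbf

1 J = 0.737562 ft·lbf.
Thus 0.3582 × 0.737562 ≈ 0.264 ft·lbf.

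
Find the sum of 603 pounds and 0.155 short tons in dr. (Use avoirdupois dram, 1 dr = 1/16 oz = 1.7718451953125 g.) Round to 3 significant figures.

603 lb = 154368 dr and 0.155 short ton = 79360.0 dr.
154368 + 79360.0 ≈ 234000 dr.

234000 drams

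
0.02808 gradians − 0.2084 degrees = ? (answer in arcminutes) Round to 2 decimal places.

-10.99 arcmin

0.02808 grad = 1.51632 arcmin and 0.2084 ° = 12.5040 arcmin.
1.51632 − 12.5040 ≈ -10.99 arcmin.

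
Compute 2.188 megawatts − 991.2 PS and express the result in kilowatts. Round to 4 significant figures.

2.188 MW = 2188.00 kW and 991.2 PS = 729.026 kW.
2188.00 − 729.026 ≈ 1459 kW.

1459 kilowatts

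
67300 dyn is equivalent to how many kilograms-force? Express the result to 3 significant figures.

1 dyne = 1.01972e-6 kilograms-force.
67300 × 1.01972e-6 ≈ 0.0686 kgf.

0.0686 kgf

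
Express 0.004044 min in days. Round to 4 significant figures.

1 minute = 0.000694444 days.
0.004044 × 0.000694444 ≈ 2.808 × 10^-6 d.

2.808 × 10^-6 days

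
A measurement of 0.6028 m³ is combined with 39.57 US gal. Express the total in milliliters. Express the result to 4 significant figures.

752600 mL

0.6028 m³ = 602800 mL and 39.57 US gal = 149789 mL.
602800 + 149789 ≈ 752600 mL.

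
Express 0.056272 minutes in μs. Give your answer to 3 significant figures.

3.38e+6 μs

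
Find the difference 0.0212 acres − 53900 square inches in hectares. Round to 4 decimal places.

0.0051 hectares

0.0212 acre = 0.00857934 ha and 53900 in² = 0.00347741 ha.
0.00857934 − 0.00347741 ≈ 0.0051 ha.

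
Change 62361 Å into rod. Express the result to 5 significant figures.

1 Å = 1.98839 × 10^-11 rod.
62361 × 1.98839 × 10^-11 ≈ 1.2400 × 10^-6 rod.

1.2400 × 10^-6 rod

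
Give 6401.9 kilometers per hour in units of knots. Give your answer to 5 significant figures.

1 km/h = 0.5399568 kn.
Thus 6401.9 × 0.5399568 ≈ 3456.7 kn.

3456.7 kn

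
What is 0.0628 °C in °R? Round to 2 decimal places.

°R = (°C + 273.15) × 9/5.
Applying the formula gives 491.78 °R.

491.78 °R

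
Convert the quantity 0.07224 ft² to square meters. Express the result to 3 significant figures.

0.00671 m²

1 square foot = 0.0929030 m².
0.07224 × 0.0929030 ≈ 0.00671 m².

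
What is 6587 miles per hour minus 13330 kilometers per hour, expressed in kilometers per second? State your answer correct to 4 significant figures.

6587 mph = 2.94465 km/s and 13330 km/h = 3.70278 km/s.
2.94465 − 3.70278 ≈ -0.7581 km/s.

-0.7581 km/s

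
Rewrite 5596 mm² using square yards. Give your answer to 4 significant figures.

0.006693 square yards

1 mm² = 1.19599e-6 yd².
Then 5596 × 1.19599e-6 ≈ 0.006693 yd².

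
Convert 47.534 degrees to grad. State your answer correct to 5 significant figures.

52.816 gradians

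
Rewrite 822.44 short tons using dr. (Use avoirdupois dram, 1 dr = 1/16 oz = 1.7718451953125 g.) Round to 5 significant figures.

4.2109 × 10^8 dr

1 short ton = 512000 dr.
Thus 822.44 × 512000 ≈ 4.2109 × 10^8 dr.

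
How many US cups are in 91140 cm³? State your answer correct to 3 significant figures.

1 cubic centimeter = 0.00422675 US cups.
Then 91140 × 0.00422675 ≈ 385 US cup.

385 US cups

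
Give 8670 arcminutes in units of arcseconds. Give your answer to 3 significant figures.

1 arcminute = 60.0000 arcseconds.
So 8670 × 60.0000 ≈ 520000 arcsec.

520000 arcsec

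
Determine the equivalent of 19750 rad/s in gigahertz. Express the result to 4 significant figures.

1 rad/s = 1.59155 × 10^-10 GHz.
Then 19750 × 1.59155 × 10^-10 ≈ 3.143 × 10^-6 GHz.

3.143 × 10^-6 gigahertz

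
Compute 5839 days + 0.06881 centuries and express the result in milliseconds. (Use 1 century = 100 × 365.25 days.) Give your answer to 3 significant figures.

7.22e+11 ms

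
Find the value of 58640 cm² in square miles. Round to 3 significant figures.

1 cm² = 3.86102e-11 mi².
So 58640 × 3.86102e-11 ≈ 2.26e-6 mi².

2.26e-6 mi²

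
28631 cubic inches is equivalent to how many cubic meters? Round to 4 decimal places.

0.4692 cubic meters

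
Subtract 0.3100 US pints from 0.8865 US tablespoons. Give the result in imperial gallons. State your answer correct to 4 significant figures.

0.8865 US tbsp = 0.00288346 imp gal and 0.3100 US pt = 0.0322661 imp gal.
0.00288346 − 0.0322661 ≈ -0.02938 imp gal.

-0.02938 imp gal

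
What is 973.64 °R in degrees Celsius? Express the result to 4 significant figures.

°R = (°C + 273.15) × 9/5.
Applying the formula gives 267.8 °C.

267.8 °C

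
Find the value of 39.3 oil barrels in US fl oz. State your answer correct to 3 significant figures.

1 oil barrel = 5376.00 US fluid ounces.
39.3 × 5376.00 ≈ 211000 US fl oz.

211000 US fl oz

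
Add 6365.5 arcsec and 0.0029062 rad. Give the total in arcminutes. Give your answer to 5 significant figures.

116.08 arcmin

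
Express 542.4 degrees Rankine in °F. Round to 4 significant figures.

82.73 °F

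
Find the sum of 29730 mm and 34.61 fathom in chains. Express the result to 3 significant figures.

4.62 chains

29730 mm = 1.47787 chain and 34.61 fathom = 3.14636 chain.
1.47787 + 3.14636 ≈ 4.62 chain.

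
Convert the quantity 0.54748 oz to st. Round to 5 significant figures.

1 oz = 0.00446429 st.
Then 0.54748 × 0.00446429 ≈ 0.0024441 st.

0.0024441 st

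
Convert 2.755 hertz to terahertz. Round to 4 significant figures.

1 hertz = 1.00000e-12 terahertz.
So 2.755 × 1.00000e-12 ≈ 2.755e-12 THz.

2.755e-12 THz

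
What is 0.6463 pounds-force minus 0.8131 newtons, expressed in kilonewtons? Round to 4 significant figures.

0.6463 lbf = 0.00287489 kN and 0.8131 N = 0.000813100 kN.
0.00287489 − 0.000813100 ≈ 0.002062 kN.

0.002062 kilonewtons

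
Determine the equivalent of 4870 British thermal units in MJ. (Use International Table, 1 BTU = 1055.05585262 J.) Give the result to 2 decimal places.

5.14 MJ

1 British thermal unit = 0.00105506 megajoules.
4870 × 0.00105506 ≈ 5.14 MJ.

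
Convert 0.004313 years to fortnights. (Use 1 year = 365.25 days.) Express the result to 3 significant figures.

0.113 fortnight

1 yr = 26.0893 fortnight.
Then 0.004313 × 26.0893 ≈ 0.113 fortnight.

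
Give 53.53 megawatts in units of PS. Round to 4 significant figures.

1 MW = 1359.62 PS.
So 53.53 × 1359.62 ≈ 72780 PS.

72780 PS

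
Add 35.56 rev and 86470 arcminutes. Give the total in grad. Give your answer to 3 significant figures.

15800 gradians

35.56 rev = 14224.0 grad and 86470 arcmin = 1601.30 grad.
14224.0 + 1601.30 ≈ 15800 grad.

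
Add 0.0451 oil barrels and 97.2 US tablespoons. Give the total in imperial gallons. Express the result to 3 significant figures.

0.0451 bbl = 1.57725 imp gal and 97.2 US tbsp = 0.316156 imp gal.
1.57725 + 0.316156 ≈ 1.89 imp gal.

1.89 imperial gallons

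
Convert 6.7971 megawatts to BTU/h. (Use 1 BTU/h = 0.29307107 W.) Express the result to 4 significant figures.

2.319e+7 BTU/h

1 MW = 3.41214e+6 BTU/h.
Then 6.7971 × 3.41214e+6 ≈ 2.319e+7 BTU/h.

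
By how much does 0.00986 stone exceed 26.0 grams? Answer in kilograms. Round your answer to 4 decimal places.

0.0366 kg

0.00986 st = 0.0626139 kg and 26.0 g = 0.0260000 kg.
0.0626139 − 0.0260000 ≈ 0.0366 kg.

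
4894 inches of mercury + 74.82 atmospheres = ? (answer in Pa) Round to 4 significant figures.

2.415e+7 Pa

4894 inHg = 1.65730e+7 Pa and 74.82 atm = 7.58114e+6 Pa.
1.65730e+7 + 7.58114e+6 ≈ 2.415e+7 Pa.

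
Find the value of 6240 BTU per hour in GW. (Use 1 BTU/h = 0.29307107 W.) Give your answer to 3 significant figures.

1 BTU/h = 2.93071e-10 gigawatts.
Thus 6240 × 2.93071e-10 ≈ 1.83e-6 GW.

1.83e-6 GW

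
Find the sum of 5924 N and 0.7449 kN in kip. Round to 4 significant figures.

1.499 kips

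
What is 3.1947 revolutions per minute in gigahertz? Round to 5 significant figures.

1 revolution per minute = 1.66667e-11 GHz.
Thus 3.1947 × 1.66667e-11 ≈ 5.3245e-11 GHz.

5.3245e-11 gigahertz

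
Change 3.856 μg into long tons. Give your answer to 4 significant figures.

3.795e-12 long ton

1 μg = 9.84207e-13 long tons.
So 3.856 × 9.84207e-13 ≈ 3.795e-12 long ton.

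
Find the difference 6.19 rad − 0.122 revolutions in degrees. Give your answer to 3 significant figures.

311 °

6.19 rad = 354.661 ° and 0.122 rev = 43.9200 °.
354.661 − 43.9200 ≈ 311 °.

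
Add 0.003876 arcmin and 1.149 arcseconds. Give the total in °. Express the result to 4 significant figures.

0.003876 arcmin = 6.46000 × 10^-5 ° and 1.149 arcsec = 0.000319167 °.
6.46000 × 10^-5 + 0.000319167 ≈ 0.0003838 °.

0.0003838 degrees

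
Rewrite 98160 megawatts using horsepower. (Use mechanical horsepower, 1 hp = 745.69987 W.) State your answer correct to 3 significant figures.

1 MW = 1341.02 hp.
98160 × 1341.02 ≈ 1.32 × 10^8 hp.

1.32 × 10^8 horsepower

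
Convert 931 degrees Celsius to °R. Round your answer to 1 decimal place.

°R = (°C + 273.15) × 9/5.
Applying the formula gives 2167.5 °R.

2167.5 degrees Rankine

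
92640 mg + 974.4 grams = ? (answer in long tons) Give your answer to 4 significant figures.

0.001050 long tons

92640 mg = 9.11769e-5 long ton and 974.4 g = 0.000959011 long ton.
9.11769e-5 + 0.000959011 ≈ 0.001050 long ton.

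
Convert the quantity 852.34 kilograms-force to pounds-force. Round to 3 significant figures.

1 kgf = 2.20462 lbf.
Then 852.34 × 2.20462 ≈ 1880 lbf.

1880 lbf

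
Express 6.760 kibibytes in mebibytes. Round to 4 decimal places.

1 kibibyte = 0.0009765625 MiB.
Thus 6.760 × 0.0009765625 ≈ 0.0066 MiB.

0.0066 mebibytes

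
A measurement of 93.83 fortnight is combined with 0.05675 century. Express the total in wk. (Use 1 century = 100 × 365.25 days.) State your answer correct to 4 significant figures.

93.83 fortnight = 187.660 wk and 0.05675 century = 296.113 wk.
187.660 + 296.113 ≈ 483.8 wk.

483.8 wk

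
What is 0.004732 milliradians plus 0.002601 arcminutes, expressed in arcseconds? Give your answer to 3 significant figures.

1.13 arcsec

0.004732 mrad = 0.976045 arcsec and 0.002601 arcmin = 0.156060 arcsec.
0.976045 + 0.156060 ≈ 1.13 arcsec.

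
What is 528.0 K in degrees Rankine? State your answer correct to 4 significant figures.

°R = K × 9/5.
Applying the formula gives 950.4 °R.

950.4 °R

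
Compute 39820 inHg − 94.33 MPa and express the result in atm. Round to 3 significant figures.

400 atm

39820 inHg = 1330.83 atm and 94.33 MPa = 930.965 atm.
1330.83 − 930.965 ≈ 400 atm.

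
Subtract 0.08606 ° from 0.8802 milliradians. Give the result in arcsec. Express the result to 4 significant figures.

-128.3 arcseconds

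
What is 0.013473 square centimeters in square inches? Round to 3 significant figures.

1 cm² = 0.155000 in².
Then 0.013473 × 0.155000 ≈ 0.00209 in².

0.00209 in²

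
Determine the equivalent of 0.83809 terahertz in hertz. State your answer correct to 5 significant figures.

1 THz = 1.00000e+12 Hz.
0.83809 × 1.00000e+12 ≈ 8.3809e+11 Hz.

8.3809e+11 hertz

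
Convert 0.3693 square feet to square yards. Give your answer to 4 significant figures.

0.04103 yd²

1 square foot = 0.111111 yd².
So 0.3693 × 0.111111 ≈ 0.04103 yd².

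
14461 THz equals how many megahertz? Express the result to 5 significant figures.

1 terahertz = 1.00000 × 10^6 MHz.
Then 14461 × 1.00000 × 10^6 ≈ 1.4461 × 10^10 MHz.

1.4461 × 10^10 megahertz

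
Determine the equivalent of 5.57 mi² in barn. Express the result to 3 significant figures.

1 square mile = 2.58999 × 10^34 barns.
Then 5.57 × 2.58999 × 10^34 ≈ 1.44 × 10^35 barn.

1.44 × 10^35 barn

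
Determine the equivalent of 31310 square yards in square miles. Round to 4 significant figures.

0.01011 mi²

1 square yard = 3.22831e-7 mi².
Then 31310 × 3.22831e-7 ≈ 0.01011 mi².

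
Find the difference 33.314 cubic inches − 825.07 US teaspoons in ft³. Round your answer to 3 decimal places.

-0.124 ft³

33.314 in³ = 0.0192789 ft³ and 825.07 US tsp = 0.143614 ft³.
0.0192789 − 0.143614 ≈ -0.124 ft³.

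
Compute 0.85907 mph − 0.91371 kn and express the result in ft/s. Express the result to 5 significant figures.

0.85907 mph = 1.25997 ft/s and 0.91371 kn = 1.54217 ft/s.
1.25997 − 1.54217 ≈ -0.28220 ft/s.

-0.28220 ft/s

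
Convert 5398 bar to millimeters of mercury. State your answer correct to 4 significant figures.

1 bar = 750.062 mmHg.
Then 5398 × 750.062 ≈ 4.049e+6 mmHg.

4.049e+6 mmHg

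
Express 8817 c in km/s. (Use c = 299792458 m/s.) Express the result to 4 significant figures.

2.643 × 10^9 km/s

1 c = 299792 km/s.
Then 8817 × 299792 ≈ 2.643 × 10^9 km/s.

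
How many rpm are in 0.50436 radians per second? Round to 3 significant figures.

4.82 revolutions per minute

1 radian per second = 9.54930 revolutions per minute.
So 0.50436 × 9.54930 ≈ 4.82 rpm.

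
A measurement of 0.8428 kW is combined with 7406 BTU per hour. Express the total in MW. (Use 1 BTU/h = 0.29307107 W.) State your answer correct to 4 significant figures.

0.8428 kW = 0.000842800 MW and 7406 BTU/h = 0.00217048 MW.
0.000842800 + 0.00217048 ≈ 0.003013 MW.

0.003013 megawatts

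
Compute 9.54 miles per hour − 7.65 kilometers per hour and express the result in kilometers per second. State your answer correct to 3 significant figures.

9.54 mph = 0.00426476 km/s and 7.65 km/h = 0.00212500 km/s.
0.00426476 − 0.00212500 ≈ 0.00214 km/s.

0.00214 kilometers per second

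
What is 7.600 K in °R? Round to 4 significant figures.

13.68 °R

°R = K × 9/5.
Applying the formula gives 13.68 °R.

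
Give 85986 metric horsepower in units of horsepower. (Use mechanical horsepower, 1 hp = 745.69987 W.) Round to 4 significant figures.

1 metric horsepower = 0.986320 horsepower.
So 85986 × 0.986320 ≈ 84810 hp.

84810 hp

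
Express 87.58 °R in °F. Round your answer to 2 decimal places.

-372.09 °F

°R = °F + 459.67.
Applying the formula gives -372.09 °F.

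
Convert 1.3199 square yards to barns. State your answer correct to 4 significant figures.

1.104 × 10^28 barn

1 square yard = 8.36127 × 10^27 barn.
So 1.3199 × 8.36127 × 10^27 ≈ 1.104 × 10^28 barn.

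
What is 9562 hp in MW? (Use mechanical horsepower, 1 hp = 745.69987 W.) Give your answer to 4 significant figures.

7.130 megawatts

1 horsepower = 0.000745700 MW.
Thus 9562 × 0.000745700 ≈ 7.130 MW.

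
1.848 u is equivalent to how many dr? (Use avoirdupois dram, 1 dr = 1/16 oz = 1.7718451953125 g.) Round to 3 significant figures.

1 atomic mass unit = 9.37181e-25 dr.
So 1.848 × 9.37181e-25 ≈ 1.73e-24 dr.

1.73e-24 drams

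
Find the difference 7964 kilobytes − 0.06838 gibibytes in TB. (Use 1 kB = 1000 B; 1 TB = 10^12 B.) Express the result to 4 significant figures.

-6.546e-5 terabytes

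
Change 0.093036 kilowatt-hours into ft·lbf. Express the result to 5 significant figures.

247030 ft·lbf

1 kilowatt-hour = 2.65522 × 10^6 ft·lbf.
0.093036 × 2.65522 × 10^6 ≈ 247030 ft·lbf.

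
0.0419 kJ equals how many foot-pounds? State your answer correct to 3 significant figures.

1 kJ = 737.562 foot-pounds.
0.0419 × 737.562 ≈ 30.9 ft·lbf.

30.9 ft·lbf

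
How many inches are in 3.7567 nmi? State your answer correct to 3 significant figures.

274000 inches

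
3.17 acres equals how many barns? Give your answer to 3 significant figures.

1.28 × 10^32 barn

1 acre = 4.04686 × 10^31 barns.
3.17 × 4.04686 × 10^31 ≈ 1.28 × 10^32 barn.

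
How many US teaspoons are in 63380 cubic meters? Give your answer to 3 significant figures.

1.29e+10 US tsp

1 m³ = 202884 US teaspoons.
Thus 63380 × 202884 ≈ 1.29e+10 US tsp.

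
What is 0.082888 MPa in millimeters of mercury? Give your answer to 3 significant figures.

1 megapascal = 7500.62 mmHg.
0.082888 × 7500.62 ≈ 622 mmHg.

622 mmHg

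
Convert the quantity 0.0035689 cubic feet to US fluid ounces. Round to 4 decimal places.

1 cubic foot = 957.506 US fl oz.
Thus 0.0035689 × 957.506 ≈ 3.4172 US fl oz.

3.4172 US fluid ounces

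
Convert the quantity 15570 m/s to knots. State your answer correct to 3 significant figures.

30300 kn

1 m/s = 1.94384 kn.
15570 × 1.94384 ≈ 30300 kn.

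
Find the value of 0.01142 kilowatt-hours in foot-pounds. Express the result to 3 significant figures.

1 kilowatt-hour = 2.65522e+6 ft·lbf.
0.01142 × 2.65522e+6 ≈ 30300 ft·lbf.

30300 ft·lbf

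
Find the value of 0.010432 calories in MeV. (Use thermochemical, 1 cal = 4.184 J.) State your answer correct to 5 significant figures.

2.7243 × 10^11 megaelectronvolts

1 calorie = 2.61145 × 10^13 megaelectronvolts.
Thus 0.010432 × 2.61145 × 10^13 ≈ 2.7243 × 10^11 MeV.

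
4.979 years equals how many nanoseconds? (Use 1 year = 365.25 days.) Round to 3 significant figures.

1.57 × 10^17 ns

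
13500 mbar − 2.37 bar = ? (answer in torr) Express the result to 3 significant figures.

13500 mbar = 10125.8 torr and 2.37 bar = 1777.65 torr.
10125.8 − 1777.65 ≈ 8350 torr.

8350 torr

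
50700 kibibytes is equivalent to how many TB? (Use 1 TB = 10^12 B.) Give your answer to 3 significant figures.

5.19 × 10^-5 TB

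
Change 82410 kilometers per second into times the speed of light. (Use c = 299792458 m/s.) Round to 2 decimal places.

0.27 c

1 kilometer per second = 3.33564e-6 c.
82410 × 3.33564e-6 ≈ 0.27 c.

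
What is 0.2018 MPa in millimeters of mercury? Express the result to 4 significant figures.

1514 millimeters of mercury

1 megapascal = 7500.62 mmHg.
Then 0.2018 × 7500.62 ≈ 1514 mmHg.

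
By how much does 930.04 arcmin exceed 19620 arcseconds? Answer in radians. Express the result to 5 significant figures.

0.17542 rad

930.04 arcmin = 0.270538 rad and 19620 arcsec = 0.0951204 rad.
0.270538 − 0.0951204 ≈ 0.17542 rad.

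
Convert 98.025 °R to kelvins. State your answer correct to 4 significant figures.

°R = K × 9/5.
Applying the formula gives 54.46 K.

54.46 K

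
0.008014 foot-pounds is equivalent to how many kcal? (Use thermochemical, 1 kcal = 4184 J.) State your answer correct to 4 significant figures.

1 ft·lbf = 0.000324048 kilocalories.
0.008014 × 0.000324048 ≈ 2.597e-6 kcal.

2.597e-6 kcal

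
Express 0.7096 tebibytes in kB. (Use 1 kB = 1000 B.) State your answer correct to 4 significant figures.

7.802 × 10^8 kB

1 tebibyte = 1.09951 × 10^9 kB.
Then 0.7096 × 1.09951 × 10^9 ≈ 7.802 × 10^8 kB.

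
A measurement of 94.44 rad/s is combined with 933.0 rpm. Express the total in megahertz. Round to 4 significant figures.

3.058 × 10^-5 MHz

94.44 rad/s = 1.50306 × 10^-5 MHz and 933.0 rpm = 1.55500 × 10^-5 MHz.
1.50306 × 10^-5 + 1.55500 × 10^-5 ≈ 3.058 × 10^-5 MHz.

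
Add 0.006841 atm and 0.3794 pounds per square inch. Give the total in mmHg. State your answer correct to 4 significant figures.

0.006841 atm = 5.19916 mmHg and 0.3794 psi = 19.6206 mmHg.
5.19916 + 19.6206 ≈ 24.82 mmHg.

24.82 millimeters of mercury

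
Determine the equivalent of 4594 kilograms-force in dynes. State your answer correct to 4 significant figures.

1 kgf = 980665 dyn.
Then 4594 × 980665 ≈ 4.505e+9 dyn.

4.505e+9 dynes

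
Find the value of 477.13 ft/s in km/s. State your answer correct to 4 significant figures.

1 foot per second = 0.000304800 km/s.
Thus 477.13 × 0.000304800 ≈ 0.1454 km/s.

0.1454 km/s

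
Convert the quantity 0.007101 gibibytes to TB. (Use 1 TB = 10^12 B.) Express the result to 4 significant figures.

7.625e-6 TB

1 GiB = 0.00107374 TB.
So 0.007101 × 0.00107374 ≈ 7.625e-6 TB.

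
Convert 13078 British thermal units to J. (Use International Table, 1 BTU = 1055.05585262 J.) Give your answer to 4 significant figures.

1.380 × 10^7 J

1 British thermal unit = 1055.06 J.
Thus 13078 × 1055.06 ≈ 1.380 × 10^7 J.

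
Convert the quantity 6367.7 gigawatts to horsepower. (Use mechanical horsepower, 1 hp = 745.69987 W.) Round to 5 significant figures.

8.5392 × 10^9 horsepower

1 gigawatt = 1.34102 × 10^6 hp.
Thus 6367.7 × 1.34102 × 10^6 ≈ 8.5392 × 10^9 hp.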